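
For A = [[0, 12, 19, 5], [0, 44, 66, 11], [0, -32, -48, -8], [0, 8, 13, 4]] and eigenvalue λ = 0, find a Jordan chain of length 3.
We seek v_1 ∈ ker(A^3) \ ker(A^2), then set v_{i+1} = A v_i.

One such chain is v_1 = [[2, 4, -3, 2]]^T, v_2 = [[1, 0, 0, 1]]^T, v_3 = [[5, 11, -8, 4]]^T. Check: A v_3 = [[0, 0, 0, 0]]^T = 0.

v_1 = [[2, 4, -3, 2]]^T, v_2 = [[1, 0, 0, 1]]^T, v_3 = [[5, 11, -8, 4]]^T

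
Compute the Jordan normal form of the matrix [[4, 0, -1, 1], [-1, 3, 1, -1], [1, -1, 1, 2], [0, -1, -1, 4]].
J = [[3, 1, 0, 0], [0, 3, 0, 0], [0, 0, 3, 1], [0, 0, 0, 3]]

The characteristic polynomial is det(xI - A) = (x - 3)^4, so the eigenvalues are 3 (algebraic multiplicity 4).

For λ = 3: rank(A - 3I) = 2, rank((A - 3I)^2) = 0. The eigenspace has dimension 4 - 2 = 2, so there are 2 Jordan blocks; the rank sequence gives block sizes [2, 2].

Assembling the blocks gives the Jordan form J above.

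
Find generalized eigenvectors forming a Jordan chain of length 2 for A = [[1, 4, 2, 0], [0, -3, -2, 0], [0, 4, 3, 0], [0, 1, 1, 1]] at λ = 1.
We seek v_1 ∈ ker((A - I)^2) \ ker(A - I), then set v_{i+1} = (A - I) v_i.

One such chain is v_1 = [[0, -1, 2, 2]]^T, v_2 = [[0, 0, 0, 1]]^T. Check: (A - I) v_2 = [[0, 0, 0, 0]]^T = 0.

v_1 = [[0, -1, 2, 2]]^T, v_2 = [[0, 0, 0, 1]]^T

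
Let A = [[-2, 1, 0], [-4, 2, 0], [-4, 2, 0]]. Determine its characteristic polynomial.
xI - A = [[x + 2, -1, 0], [4, x - 2, 0], [4, -2, x]].

Expanding det(xI - A) along the first row:
det(xI - A) = + (x + 2)·det([[x - 2, 0], [-2, x]]) - (-1)·det([[4, 0], [4, x]]) + (0)·det([[4, x - 2], [4, -2]]).

Evaluating gives χ_A(x) = x^3.

χ_A(x) = x^3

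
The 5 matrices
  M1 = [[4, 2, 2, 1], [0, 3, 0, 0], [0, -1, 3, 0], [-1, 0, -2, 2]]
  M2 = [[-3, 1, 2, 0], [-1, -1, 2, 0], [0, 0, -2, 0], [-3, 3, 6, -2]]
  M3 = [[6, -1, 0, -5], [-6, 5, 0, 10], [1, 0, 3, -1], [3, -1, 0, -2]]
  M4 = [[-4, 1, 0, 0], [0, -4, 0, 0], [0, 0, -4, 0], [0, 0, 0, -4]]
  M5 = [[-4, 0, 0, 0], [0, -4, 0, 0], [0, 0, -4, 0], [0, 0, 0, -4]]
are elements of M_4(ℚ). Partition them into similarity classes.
4 classes: {M1, M3}, {M2}, {M4}, {M5}

Characteristic polynomials: χ_{M1} = (x - 3)^4, χ_{M2} = (x + 2)^4, χ_{M3} = (x - 3)^4, χ_{M4} = (x + 4)^4, χ_{M5} = (x + 4)^4.

{M1, M3}: invariant factors (x - 3)^2, (x - 3)^2.

{M2}: invariant factors x + 2, x + 2, (x + 2)^2.

{M4}: invariant factors x + 4, x + 4, (x + 4)^2.

{M5}: invariant factors x + 4, x + 4, x + 4, x + 4.

Matrices are similar if and only if their invariant-factor lists agree; the partition into similarity classes is {M1, M3}, {M2}, {M4}, {M5}.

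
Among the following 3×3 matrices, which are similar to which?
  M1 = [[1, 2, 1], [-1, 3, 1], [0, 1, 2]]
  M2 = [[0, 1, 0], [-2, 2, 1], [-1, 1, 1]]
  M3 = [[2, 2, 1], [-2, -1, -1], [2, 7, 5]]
Characteristic polynomials: χ_{M1} = (x - 2)^3, χ_{M2} = (x - 1)^3, χ_{M3} = (x - 2)^3.

{M1, M3}: invariant factors (x - 2)^3.

{M2}: invariant factors (x - 1)^3.

Matrices are similar if and only if their invariant-factor lists agree; the partition into similarity classes is {M1, M3}, {M2}.

2 classes: {M1, M3}, {M2}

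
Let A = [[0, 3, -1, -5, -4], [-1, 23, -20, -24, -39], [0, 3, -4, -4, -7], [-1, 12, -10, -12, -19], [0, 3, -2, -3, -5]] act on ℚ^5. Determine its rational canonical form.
R = [[0, 0, 0, 0, -15], [1, 0, 0, 0, -10], [0, 1, 0, 0, 5], [0, 0, 1, 0, 3], [0, 0, 0, 1, 2]]

The invariant factors of A (the non-unit diagonal entries of the Smith normal form of xI - A over ℚ[x]) are (x - 3)(x + 1)(x^3 - 5), each dividing the next. The characteristic polynomial is their product, (x - 3)(x + 1)(x^3 - 5).

The rational canonical form is the block-diagonal matrix of companion matrices C(f_i):
R = [[0, 0, 0, 0, -15], [1, 0, 0, 0, -10], [0, 1, 0, 0, 5], [0, 0, 1, 0, 3], [0, 0, 0, 1, 2]].

Note the characteristic polynomial does not split into linear factors over ℚ, so A has no Jordan form over ℚ; the rational canonical form exists over any field.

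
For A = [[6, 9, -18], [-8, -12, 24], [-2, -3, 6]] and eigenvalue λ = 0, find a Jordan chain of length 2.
We seek v_1 ∈ ker(A^2) \ ker(A), then set v_{i+1} = A v_i.

One such chain is v_1 = [[-1, 1, 0]]^T, v_2 = [[3, -4, -1]]^T. Check: A v_2 = [[0, 0, 0]]^T = 0.

v_1 = [[-1, 1, 0]]^T, v_2 = [[3, -4, -1]]^T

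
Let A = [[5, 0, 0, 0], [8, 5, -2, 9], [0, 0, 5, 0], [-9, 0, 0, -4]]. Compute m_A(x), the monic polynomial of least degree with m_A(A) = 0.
m_A(x) = (x - 5)^2(x + 4)

The characteristic polynomial factors as (x - 5)^3(x + 4). The minimal polynomial is ∏(x - λ)^{k_λ} where k_λ is the size of the largest Jordan block at λ.

For λ = -4: rank(A + 4I) = 3, and the largest Jordan block has size 1 (the smallest k with rank((A + 4I)^k) = rank((A + 4I)^(k+1))).
For λ = 5: rank(A - 5I) = 2, and the largest Jordan block has size 2 (the smallest k with rank((A - 5I)^k) = rank((A - 5I)^(k+1))).

So m_A(x) = (x - 5)^2(x + 4).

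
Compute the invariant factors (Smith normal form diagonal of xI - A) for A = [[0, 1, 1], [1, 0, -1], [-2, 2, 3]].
x - 1, (x - 1)^2

The Jordan structure of A has elementary divisors (x - 1)^2, (x - 1). Arranging the block sizes at each eigenvalue in decreasing order and taking row products gives the invariant factors.

Invariant factors (smallest first, each dividing the next): x - 1, (x - 1)^2.

Check: the last factor (x - 1)^2 is the minimal polynomial, and the product (x - 1)^3 is the characteristic polynomial.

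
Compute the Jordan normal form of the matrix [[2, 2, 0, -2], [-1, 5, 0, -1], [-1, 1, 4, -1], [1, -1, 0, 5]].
The characteristic polynomial is det(xI - A) = (x - 4)^4, so the eigenvalues are 4 (algebraic multiplicity 4).

For λ = 4: rank(A - 4I) = 1, rank((A - 4I)^2) = 0. The eigenspace has dimension 4 - 1 = 3, so there are 3 Jordan blocks; the rank sequence gives block sizes [2, 1, 1].

Assembling the blocks gives the Jordan form J above.

J = [[4, 1, 0, 0], [0, 4, 0, 0], [0, 0, 4, 0], [0, 0, 0, 4]]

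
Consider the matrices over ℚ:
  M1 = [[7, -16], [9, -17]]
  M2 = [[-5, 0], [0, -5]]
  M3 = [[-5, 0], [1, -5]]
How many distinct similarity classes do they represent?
2 classes: {M1, M3}, {M2}

Characteristic polynomials: χ_{M1} = (x + 5)^2, χ_{M2} = (x + 5)^2, χ_{M3} = (x + 5)^2.

{M1, M3}: invariant factors (x + 5)^2.

{M2}: invariant factors x + 5, x + 5.

Matrices are similar if and only if their invariant-factor lists agree; the partition into similarity classes is {M1, M3}, {M2}.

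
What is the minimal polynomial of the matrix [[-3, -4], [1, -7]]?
The characteristic polynomial factors as (x + 5)^2. The minimal polynomial is ∏(x - λ)^{k_λ} where k_λ is the size of the largest Jordan block at λ.

For λ = -5: rank(A + 5I) = 1, and the largest Jordan block has size 2 (the smallest k with rank((A + 5I)^k) = rank((A + 5I)^(k+1))).

So m_A(x) = (x + 5)^2.

m_A(x) = (x + 5)^2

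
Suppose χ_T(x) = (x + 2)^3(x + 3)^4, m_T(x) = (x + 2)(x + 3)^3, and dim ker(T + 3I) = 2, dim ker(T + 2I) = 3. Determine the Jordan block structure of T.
λ = -3: algebraic multiplicity 4 (exponent in χ_T), largest block size 3 (exponent in m_T), 2 blocks (geometric multiplicity). These force block sizes [3, 1].
λ = -2: algebraic multiplicity 3 (exponent in χ_T), largest block size 1 (exponent in m_T), 3 blocks (geometric multiplicity). These force block sizes [1, 1, 1].

Jordan blocks: (-3, 3), (-3, 1), (-2, 1), (-2, 1), (-2, 1)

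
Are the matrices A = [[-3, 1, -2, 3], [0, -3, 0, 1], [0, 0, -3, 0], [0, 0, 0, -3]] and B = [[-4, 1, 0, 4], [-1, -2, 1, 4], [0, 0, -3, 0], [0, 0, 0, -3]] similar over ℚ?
Yes.

Two matrices over a field are similar if and only if they have the same invariant factors.

Both A and B have characteristic polynomial (x + 3)^4 and minimal polynomial (x + 3)^3. Computing further, both have invariant factors x + 3, (x + 3)^3. Hence A and B are similar.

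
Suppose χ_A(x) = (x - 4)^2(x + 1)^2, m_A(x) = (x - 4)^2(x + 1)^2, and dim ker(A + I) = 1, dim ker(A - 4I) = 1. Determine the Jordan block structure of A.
Jordan blocks: (-1, 2), (4, 2)

λ = -1: algebraic multiplicity 2 (exponent in χ_A), largest block size 2 (exponent in m_A), 1 block (geometric multiplicity). This forces block sizes [2].
λ = 4: algebraic multiplicity 2 (exponent in χ_A), largest block size 2 (exponent in m_A), 1 block (geometric multiplicity). This forces block sizes [2].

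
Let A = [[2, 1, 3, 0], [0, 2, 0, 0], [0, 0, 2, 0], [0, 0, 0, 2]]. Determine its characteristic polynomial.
χ_A(x) = (x - 2)^4

xI - A = [[x - 2, -1, -3, 0], [0, x - 2, 0, 0], [0, 0, x - 2, 0], [0, 0, 0, x - 2]].

Expanding det(xI - A) along the first row:
det(xI - A) = + (x - 2)·det([[x - 2, 0, 0], [0, x - 2, 0], [0, 0, x - 2]]) - (-1)·det([[0, 0, 0], [0, x - 2, 0], [0, 0, x - 2]]) + (-3)·det([[0, x - 2, 0], [0, 0, 0], [0, 0, x - 2]]) - (0)·det([[0, x - 2, 0], [0, 0, x - 2], [0, 0, 0]]).

Evaluating gives χ_A(x) = x^4 - 8x^3 + 24x^2 - 32x + 16 = (x - 2)^4.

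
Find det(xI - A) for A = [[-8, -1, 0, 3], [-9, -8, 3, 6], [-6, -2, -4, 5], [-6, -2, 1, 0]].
xI - A = [[x + 8, 1, 0, -3], [9, x + 8, -3, -6], [6, 2, x + 4, -5], [6, 2, -1, x]].

Expanding det(xI - A) along the first row:
det(xI - A) = + (x + 8)·det([[x + 8, -3, -6], [2, x + 4, -5], [2, -1, x]]) - (1)·det([[9, -3, -6], [6, x + 4, -5], [6, -1, x]]) + (0)·det([[9, x + 8, -6], [6, 2, -5], [6, 2, x]]) - (-3)·det([[9, x + 8, -3], [6, 2, x + 4], [6, 2, -1]]).

Evaluating gives χ_A(x) = x^4 + 20x^3 + 150x^2 + 500x + 625 = (x + 5)^4.

χ_A(x) = (x + 5)^4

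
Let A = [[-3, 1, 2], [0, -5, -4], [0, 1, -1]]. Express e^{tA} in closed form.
A has Jordan form J = [[-3, 1, 0], [0, -3, 0], [0, 0, -3]] with A = PJP^{-1}, so e^{tA} = P e^{tJ} P^{-1}.

For a Jordan block J_k(λ), e^{tJ_k(λ)} = e^{λt} · (I + tN + t^2 N^2/2! + ... + t^{k-1} N^{k-1}/(k-1)!) where N is the nilpotent superdiagonal part.

Assembling the blocks and conjugating back gives the entries of e^{tA} as shown above.

e^{tA} = [[e^{-3*t}, t*e^{-3*t}, 2*t*e^{-3*t}], [0, (1 - 2*t)*e^{-3*t}, -4*t*e^{-3*t}], [0, t*e^{-3*t}, (2*t + 1)*e^{-3*t}]]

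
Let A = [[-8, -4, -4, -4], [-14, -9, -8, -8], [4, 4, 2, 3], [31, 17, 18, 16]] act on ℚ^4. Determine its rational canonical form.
R = [[0, 0, 0, -4], [1, 0, 0, -2], [0, 1, 0, 4], [0, 0, 1, 1]]

The invariant factors of A (the non-unit diagonal entries of the Smith normal form of xI - A over ℚ[x]) are (x - 2)(x + 1)(x^2 - 2), each dividing the next. The characteristic polynomial is their product, (x - 2)(x + 1)(x^2 - 2).

The rational canonical form is the block-diagonal matrix of companion matrices C(f_i):
R = [[0, 0, 0, -4], [1, 0, 0, -2], [0, 1, 0, 4], [0, 0, 1, 1]].

Note the characteristic polynomial does not split into linear factors over ℚ, so A has no Jordan form over ℚ; the rational canonical form exists over any field.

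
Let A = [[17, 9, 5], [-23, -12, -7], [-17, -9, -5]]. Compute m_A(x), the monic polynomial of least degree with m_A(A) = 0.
The characteristic polynomial factors as x^3. The minimal polynomial is ∏(x - λ)^{k_λ} where k_λ is the size of the largest Jordan block at λ.

For λ = 0: rank(A) = 2, and the largest Jordan block has size 3 (the smallest k with rank(A^k) = rank(A^(k+1))).

So m_A(x) = x^3.

m_A(x) = x^3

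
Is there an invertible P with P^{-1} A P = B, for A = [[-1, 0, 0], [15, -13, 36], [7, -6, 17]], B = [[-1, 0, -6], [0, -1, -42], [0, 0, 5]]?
No.

Both have characteristic polynomial (x - 5)(x + 1)^2, but the minimal polynomial of A is (x - 5)(x + 1)^2 while the minimal polynomial of B is (x - 5)(x + 1). The minimal polynomial is a similarity invariant, so A and B are not similar.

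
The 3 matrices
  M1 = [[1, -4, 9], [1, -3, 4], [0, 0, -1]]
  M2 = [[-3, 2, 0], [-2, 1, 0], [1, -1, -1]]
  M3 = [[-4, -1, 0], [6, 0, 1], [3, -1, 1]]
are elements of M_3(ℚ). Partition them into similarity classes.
Characteristic polynomials: χ_{M1} = (x + 1)^3, χ_{M2} = (x + 1)^3, χ_{M3} = (x + 1)^3.

{M1, M3}: invariant factors (x + 1)^3.

{M2}: invariant factors x + 1, (x + 1)^2.

Matrices are similar if and only if their invariant-factor lists agree; the partition into similarity classes is {M1, M3}, {M2}.

2 classes: {M1, M3}, {M2}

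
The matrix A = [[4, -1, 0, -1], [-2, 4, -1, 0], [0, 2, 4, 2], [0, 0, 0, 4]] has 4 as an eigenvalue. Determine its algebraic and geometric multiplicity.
algebraic multiplicity 4, geometric multiplicity 2

The characteristic polynomial is (x - 4)^4, so the factor x - 4 appears with exponent 4: the algebraic multiplicity is 4.

rank(A - 4I) = 2, so the eigenspace has dimension 4 - 2 = 2: the geometric multiplicity is 2.

Since 2 < 4, A is not diagonalizable.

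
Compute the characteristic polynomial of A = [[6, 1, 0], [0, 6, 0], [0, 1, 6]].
xI - A = [[x - 6, -1, 0], [0, x - 6, 0], [0, -1, x - 6]].

Expanding det(xI - A) along the first row:
det(xI - A) = + (x - 6)·det([[x - 6, 0], [-1, x - 6]]) - (-1)·det([[0, 0], [0, x - 6]]) + (0)·det([[0, x - 6], [0, -1]]).

Evaluating gives χ_A(x) = x^3 - 18x^2 + 108x - 216 = (x - 6)^3.

χ_A(x) = (x - 6)^3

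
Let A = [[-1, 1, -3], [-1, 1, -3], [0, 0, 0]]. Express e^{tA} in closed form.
A has Jordan form J = [[0, 1, 0], [0, 0, 0], [0, 0, 0]] with A = PJP^{-1}, so e^{tA} = P e^{tJ} P^{-1}.

For a Jordan block J_k(λ), e^{tJ_k(λ)} = e^{λt} · (I + tN + t^2 N^2/2! + ... + t^{k-1} N^{k-1}/(k-1)!) where N is the nilpotent superdiagonal part.

Assembling the blocks and conjugating back gives the entries of e^{tA} as shown above.

e^{tA} = [[1 - t, t, -3*t], [-t, t + 1, -3*t], [0, 0, 1]]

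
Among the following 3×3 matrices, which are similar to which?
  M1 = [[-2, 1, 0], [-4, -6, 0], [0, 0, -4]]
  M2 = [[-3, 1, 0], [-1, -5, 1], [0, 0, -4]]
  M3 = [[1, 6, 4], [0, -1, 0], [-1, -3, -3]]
Characteristic polynomials: χ_{M1} = (x + 4)^3, χ_{M2} = (x + 4)^3, χ_{M3} = (x + 1)^3.

{M1}: invariant factors x + 4, (x + 4)^2.

{M2}: invariant factors (x + 4)^3.

{M3}: invariant factors x + 1, (x + 1)^2.

Matrices are similar if and only if their invariant-factor lists agree; the partition into similarity classes is {M1}, {M2}, {M3}.

3 classes: {M1}, {M2}, {M3}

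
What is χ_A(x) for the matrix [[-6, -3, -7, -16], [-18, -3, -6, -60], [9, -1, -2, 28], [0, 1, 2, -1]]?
xI - A = [[x + 6, 3, 7, 16], [18, x + 3, 6, 60], [-9, 1, x + 2, -28], [0, -1, -2, x + 1]].

Expanding det(xI - A) along the first row:
det(xI - A) = + (x + 6)·det([[x + 3, 6, 60], [1, x + 2, -28], [-1, -2, x + 1]]) - (3)·det([[18, 6, 60], [-9, x + 2, -28], [0, -2, x + 1]]) + (7)·det([[18, x + 3, 60], [-9, 1, -28], [0, -1, x + 1]]) - (16)·det([[18, x + 3, 6], [-9, 1, x + 2], [0, -1, -2]]).

Evaluating gives χ_A(x) = x^4 + 12x^3 + 54x^2 + 108x + 81 = (x + 3)^4.

χ_A(x) = (x + 3)^4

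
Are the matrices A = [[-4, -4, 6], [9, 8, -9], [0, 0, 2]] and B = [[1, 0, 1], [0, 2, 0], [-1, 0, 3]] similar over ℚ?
Yes.

Two matrices over a field are similar if and only if they have the same invariant factors.

Both A and B have characteristic polynomial (x - 2)^3 and minimal polynomial (x - 2)^2. Computing further, both have invariant factors x - 2, (x - 2)^2. Hence A and B are similar.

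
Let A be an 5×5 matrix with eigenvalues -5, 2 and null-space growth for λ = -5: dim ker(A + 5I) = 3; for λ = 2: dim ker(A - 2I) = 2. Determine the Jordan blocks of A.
Jordan blocks: (-5, 1), (-5, 1), (-5, 1), (2, 1), (2, 1)

λ = -5: successive nullity increments [3] count blocks of size ≥ k; block sizes are [1, 1, 1].
λ = 2: successive nullity increments [2] count blocks of size ≥ k; block sizes are [1, 1].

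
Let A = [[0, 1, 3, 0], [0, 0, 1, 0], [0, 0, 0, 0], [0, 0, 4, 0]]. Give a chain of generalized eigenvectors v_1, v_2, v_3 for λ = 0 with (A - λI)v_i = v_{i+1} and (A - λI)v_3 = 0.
We seek v_1 ∈ ker(A^3) \ ker(A^2), then set v_{i+1} = A v_i.

One such chain is v_1 = [[0, -3, 1, -5]]^T, v_2 = [[0, 1, 0, 4]]^T, v_3 = [[1, 0, 0, 0]]^T. Check: A v_3 = [[0, 0, 0, 0]]^T = 0.

v_1 = [[0, -3, 1, -5]]^T, v_2 = [[0, 1, 0, 4]]^T, v_3 = [[1, 0, 0, 0]]^T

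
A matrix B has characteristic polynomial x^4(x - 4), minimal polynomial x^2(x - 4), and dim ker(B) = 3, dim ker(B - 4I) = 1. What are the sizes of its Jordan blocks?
Jordan blocks: (0, 2), (0, 1), (0, 1), (4, 1)

λ = 0: algebraic multiplicity 4 (exponent in χ_B), largest block size 2 (exponent in m_B), 3 blocks (geometric multiplicity). These force block sizes [2, 1, 1].
λ = 4: algebraic multiplicity 1 (exponent in χ_B), largest block size 1 (exponent in m_B), 1 block (geometric multiplicity). This forces block sizes [1].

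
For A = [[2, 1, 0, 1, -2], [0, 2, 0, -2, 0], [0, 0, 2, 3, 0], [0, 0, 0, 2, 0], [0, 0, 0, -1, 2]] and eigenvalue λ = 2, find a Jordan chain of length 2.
We seek v_1 ∈ ker((A - 2I)^2) \ ker(A - 2I), then set v_{i+1} = (A - 2I) v_i.

One such chain is v_1 = [[0, 1, -1, 0, 0]]^T, v_2 = [[1, 0, 0, 0, 0]]^T. Check: (A - 2I) v_2 = [[0, 0, 0, 0, 0]]^T = 0.

v_1 = [[0, 1, -1, 0, 0]]^T, v_2 = [[1, 0, 0, 0, 0]]^T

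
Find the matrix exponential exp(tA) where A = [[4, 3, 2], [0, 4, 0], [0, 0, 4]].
e^{tA} = [[e^{4*t}, 3*t*e^{4*t}, 2*t*e^{4*t}], [0, e^{4*t}, 0], [0, 0, e^{4*t}]]

A has Jordan form J = [[4, 1, 0], [0, 4, 0], [0, 0, 4]] with A = PJP^{-1}, so e^{tA} = P e^{tJ} P^{-1}.

For a Jordan block J_k(λ), e^{tJ_k(λ)} = e^{λt} · (I + tN + t^2 N^2/2! + ... + t^{k-1} N^{k-1}/(k-1)!) where N is the nilpotent superdiagonal part.

Assembling the blocks and conjugating back gives the entries of e^{tA} as shown above.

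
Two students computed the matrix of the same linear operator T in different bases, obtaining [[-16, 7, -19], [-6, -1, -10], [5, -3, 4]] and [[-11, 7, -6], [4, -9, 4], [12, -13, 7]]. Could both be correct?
Two matrices over a field are similar if and only if they have the same invariant factors.

Both A and B have characteristic polynomial (x + 3)(x + 5)^2 and minimal polynomial (x + 3)(x + 5)^2. Computing further, both have invariant factors (x + 3)(x + 5)^2. Hence A and B are similar.

Yes.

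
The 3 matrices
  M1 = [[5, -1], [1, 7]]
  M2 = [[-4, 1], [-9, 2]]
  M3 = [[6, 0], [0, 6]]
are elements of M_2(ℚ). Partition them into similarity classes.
3 classes: {M1}, {M2}, {M3}

Characteristic polynomials: χ_{M1} = (x - 6)^2, χ_{M2} = (x + 1)^2, χ_{M3} = (x - 6)^2.

{M1}: invariant factors (x - 6)^2.

{M2}: invariant factors (x + 1)^2.

{M3}: invariant factors x - 6, x - 6.

Matrices are similar if and only if their invariant-factor lists agree; the partition into similarity classes is {M1}, {M2}, {M3}.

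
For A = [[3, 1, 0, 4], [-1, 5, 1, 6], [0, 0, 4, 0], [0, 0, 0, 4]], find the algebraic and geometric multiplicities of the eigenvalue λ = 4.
algebraic multiplicity 4, geometric multiplicity 2

The characteristic polynomial is (x - 4)^4, so the factor x - 4 appears with exponent 4: the algebraic multiplicity is 4.

rank(A - 4I) = 2, so the eigenspace has dimension 4 - 2 = 2: the geometric multiplicity is 2.

Since 2 < 4, A is not diagonalizable.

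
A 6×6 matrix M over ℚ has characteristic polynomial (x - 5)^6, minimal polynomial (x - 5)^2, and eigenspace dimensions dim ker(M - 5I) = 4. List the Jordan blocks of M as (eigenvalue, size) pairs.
λ = 5: algebraic multiplicity 6 (exponent in χ_M), largest block size 2 (exponent in m_M), 4 blocks (geometric multiplicity). These force block sizes [2, 2, 1, 1].

Jordan blocks: (5, 2), (5, 2), (5, 1), (5, 1)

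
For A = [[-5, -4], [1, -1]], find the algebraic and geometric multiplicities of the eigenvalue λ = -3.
algebraic multiplicity 2, geometric multiplicity 1

The characteristic polynomial is (x + 3)^2, so the factor x + 3 appears with exponent 2: the algebraic multiplicity is 2.

rank(A + 3I) = 1, so the eigenspace has dimension 2 - 1 = 1: the geometric multiplicity is 1.

Since 1 < 2, A is not diagonalizable.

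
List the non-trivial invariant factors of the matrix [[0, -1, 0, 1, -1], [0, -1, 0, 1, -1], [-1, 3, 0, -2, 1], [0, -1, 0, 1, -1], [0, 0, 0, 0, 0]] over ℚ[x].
x, x^2, x^2

The Jordan structure of A has elementary divisors x^2, x^2, x. Arranging the block sizes at each eigenvalue in decreasing order and taking row products gives the invariant factors.

Invariant factors (smallest first, each dividing the next): x, x^2, x^2.

Check: the last factor x^2 is the minimal polynomial, and the product x^5 is the characteristic polynomial.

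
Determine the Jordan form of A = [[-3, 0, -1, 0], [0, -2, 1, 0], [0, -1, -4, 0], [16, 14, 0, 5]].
The characteristic polynomial is det(xI - A) = (x - 5)(x + 3)^3, so the eigenvalues are -3 (algebraic multiplicity 3), 5 (algebraic multiplicity 1).

For λ = -3: rank(A + 3I) = 3, rank((A + 3I)^2) = 2, rank((A + 3I)^3) = 1. The eigenspace has dimension 4 - 3 = 1, so there is 1 Jordan block; the rank sequence gives block sizes [3].

For λ = 5: algebraic multiplicity 1 gives one 1×1 block.

Assembling the blocks gives the Jordan form J above.

J = [[-3, 1, 0, 0], [0, -3, 1, 0], [0, 0, -3, 0], [0, 0, 0, 5]]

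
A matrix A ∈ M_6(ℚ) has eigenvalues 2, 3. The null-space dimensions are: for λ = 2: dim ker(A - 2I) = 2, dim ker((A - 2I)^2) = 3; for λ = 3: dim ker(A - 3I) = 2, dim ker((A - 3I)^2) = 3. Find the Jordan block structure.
Jordan blocks: (2, 2), (2, 1), (3, 2), (3, 1)

λ = 2: successive nullity increments [2, 1] count blocks of size ≥ k; block sizes are [2, 1].
λ = 3: successive nullity increments [2, 1] count blocks of size ≥ k; block sizes are [2, 1].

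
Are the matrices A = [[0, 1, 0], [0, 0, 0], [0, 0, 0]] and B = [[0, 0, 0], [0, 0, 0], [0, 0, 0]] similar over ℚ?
Both have characteristic polynomial x^3, but the minimal polynomial of A is x^2 while the minimal polynomial of B is x. The minimal polynomial is a similarity invariant, so A and B are not similar.

No.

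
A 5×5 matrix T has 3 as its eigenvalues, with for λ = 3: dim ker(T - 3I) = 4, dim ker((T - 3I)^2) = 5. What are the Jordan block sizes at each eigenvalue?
λ = 3: successive nullity increments [4, 1] count blocks of size ≥ k; block sizes are [2, 1, 1, 1].

Jordan blocks: (3, 2), (3, 1), (3, 1), (3, 1)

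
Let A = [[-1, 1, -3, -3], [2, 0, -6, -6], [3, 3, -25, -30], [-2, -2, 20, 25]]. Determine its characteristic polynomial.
xI - A = [[x + 1, -1, 3, 3], [-2, x, 6, 6], [-3, -3, x + 25, 30], [2, 2, -20, x - 25]].

Expanding det(xI - A) along the first row:
det(xI - A) = + (x + 1)·det([[x, 6, 6], [-3, x + 25, 30], [2, -20, x - 25]]) - (-1)·det([[-2, 6, 6], [-3, x + 25, 30], [2, -20, x - 25]]) + (3)·det([[-2, x, 6], [-3, -3, 30], [2, 2, x - 25]]) - (3)·det([[-2, x, 6], [-3, -3, x + 25], [2, 2, -20]]).

Evaluating gives χ_A(x) = x^4 + x^3 - 18x^2 - 52x - 40 = (x - 5)(x + 2)^3.

χ_A(x) = (x - 5)(x + 2)^3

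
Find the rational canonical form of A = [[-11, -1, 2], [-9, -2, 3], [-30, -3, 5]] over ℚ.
The invariant factors of A (the non-unit diagonal entries of the Smith normal form of xI - A over ℚ[x]) are (x + 1)(x + 2)(x + 5), each dividing the next. The characteristic polynomial is their product, (x + 1)(x + 2)(x + 5).

The rational canonical form is the block-diagonal matrix of companion matrices C(f_i):
R = [[0, 0, -10], [1, 0, -17], [0, 1, -8]].

R = [[0, 0, -10], [1, 0, -17], [0, 1, -8]]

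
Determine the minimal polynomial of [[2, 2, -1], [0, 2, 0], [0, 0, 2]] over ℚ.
The characteristic polynomial factors as (x - 2)^3. The minimal polynomial is ∏(x - λ)^{k_λ} where k_λ is the size of the largest Jordan block at λ.

For λ = 2: rank(A - 2I) = 1, and the largest Jordan block has size 2 (the smallest k with rank((A - 2I)^k) = rank((A - 2I)^(k+1))).

So m_A(x) = (x - 2)^2.

m_A(x) = (x - 2)^2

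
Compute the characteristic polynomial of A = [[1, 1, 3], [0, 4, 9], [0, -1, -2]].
χ_A(x) = (x - 1)^3

xI - A = [[x - 1, -1, -3], [0, x - 4, -9], [0, 1, x + 2]].

Expanding det(xI - A) along the first row:
det(xI - A) = + (x - 1)·det([[x - 4, -9], [1, x + 2]]) - (-1)·det([[0, -9], [0, x + 2]]) + (-3)·det([[0, x - 4], [0, 1]]).

Evaluating gives χ_A(x) = x^3 - 3x^2 + 3x - 1 = (x - 1)^3.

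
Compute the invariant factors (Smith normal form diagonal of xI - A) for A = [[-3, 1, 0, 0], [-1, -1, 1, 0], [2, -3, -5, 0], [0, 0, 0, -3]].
The Jordan structure of A has elementary divisors (x + 3)^3, (x + 3). Arranging the block sizes at each eigenvalue in decreasing order and taking row products gives the invariant factors.

Invariant factors (smallest first, each dividing the next): x + 3, (x + 3)^3.

Check: the last factor (x + 3)^3 is the minimal polynomial, and the product (x + 3)^4 is the characteristic polynomial.

x + 3, (x + 3)^3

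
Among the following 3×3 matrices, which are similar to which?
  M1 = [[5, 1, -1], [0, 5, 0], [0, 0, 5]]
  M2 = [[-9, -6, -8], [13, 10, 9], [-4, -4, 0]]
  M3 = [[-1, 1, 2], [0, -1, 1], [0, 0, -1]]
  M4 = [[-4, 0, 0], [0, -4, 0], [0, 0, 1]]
4 classes: {M1}, {M2}, {M3}, {M4}

Characteristic polynomials: χ_{M1} = (x - 5)^3, χ_{M2} = (x - 2)^2(x + 3), χ_{M3} = (x + 1)^3, χ_{M4} = (x - 1)(x + 4)^2.

{M1}: invariant factors x - 5, (x - 5)^2.

{M2}: invariant factors (x - 2)^2(x + 3).

{M3}: invariant factors (x + 1)^3.

{M4}: invariant factors x + 4, (x - 1)(x + 4).

Matrices are similar if and only if their invariant-factor lists agree; the partition into similarity classes is {M1}, {M2}, {M3}, {M4}.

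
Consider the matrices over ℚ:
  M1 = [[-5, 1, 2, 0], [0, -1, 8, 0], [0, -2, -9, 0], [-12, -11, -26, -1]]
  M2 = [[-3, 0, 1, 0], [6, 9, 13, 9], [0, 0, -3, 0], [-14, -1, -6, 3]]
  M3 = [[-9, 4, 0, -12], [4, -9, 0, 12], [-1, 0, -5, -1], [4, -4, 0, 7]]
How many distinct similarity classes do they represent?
2 classes: {M1, M3}, {M2}

Characteristic polynomials: χ_{M1} = (x + 1)(x + 5)^3, χ_{M2} = (x - 6)^2(x + 3)^2, χ_{M3} = (x + 1)(x + 5)^3.

{M1, M3}: invariant factors x + 5, (x + 1)(x + 5)^2.

{M2}: invariant factors (x - 6)^2(x + 3)^2.

Matrices are similar if and only if their invariant-factor lists agree; the partition into similarity classes is {M1, M3}, {M2}.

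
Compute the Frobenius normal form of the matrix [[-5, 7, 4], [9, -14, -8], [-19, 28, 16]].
R = [[0, 0, 0], [1, 0, -3], [0, 1, -3]]

The invariant factors of A (the non-unit diagonal entries of the Smith normal form of xI - A over ℚ[x]) are x(x^2 + 3x + 3), each dividing the next. The characteristic polynomial is their product, x(x^2 + 3x + 3).

The rational canonical form is the block-diagonal matrix of companion matrices C(f_i):
R = [[0, 0, 0], [1, 0, -3], [0, 1, -3]].

Note the characteristic polynomial does not split into linear factors over ℚ, so A has no Jordan form over ℚ; the rational canonical form exists over any field.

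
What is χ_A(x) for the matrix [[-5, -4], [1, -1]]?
xI - A = [[x + 5, 4], [-1, x + 1]].

Expanding det(xI - A) along the first row:
det(xI - A) = + (x + 5)·det([[x + 1]]) - (4)·det([[-1]]).

Evaluating gives χ_A(x) = x^2 + 6x + 9 = (x + 3)^2.

χ_A(x) = (x + 3)^2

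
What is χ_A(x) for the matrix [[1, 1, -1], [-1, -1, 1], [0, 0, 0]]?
χ_A(x) = x^3

xI - A = [[x - 1, -1, 1], [1, x + 1, -1], [0, 0, x]].

Expanding det(xI - A) along the first row:
det(xI - A) = + (x - 1)·det([[x + 1, -1], [0, x]]) - (-1)·det([[1, -1], [0, x]]) + (1)·det([[1, x + 1], [0, 0]]).

Evaluating gives χ_A(x) = x^3.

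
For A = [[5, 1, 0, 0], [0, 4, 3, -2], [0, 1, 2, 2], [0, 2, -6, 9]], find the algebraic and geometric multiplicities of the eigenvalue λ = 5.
The characteristic polynomial is (x - 5)^4, so the factor x - 5 appears with exponent 4: the algebraic multiplicity is 4.

rank(A - 5I) = 2, so the eigenspace has dimension 4 - 2 = 2: the geometric multiplicity is 2.

Since 2 < 4, A is not diagonalizable.

algebraic multiplicity 4, geometric multiplicity 2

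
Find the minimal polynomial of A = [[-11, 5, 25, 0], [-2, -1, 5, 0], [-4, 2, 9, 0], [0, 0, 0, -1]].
m_A(x) = (x + 1)^3

The characteristic polynomial factors as (x + 1)^4. The minimal polynomial is ∏(x - λ)^{k_λ} where k_λ is the size of the largest Jordan block at λ.

For λ = -1: rank(A + I) = 2, and the largest Jordan block has size 3 (the smallest k with rank((A + I)^k) = rank((A + I)^(k+1))).

So m_A(x) = (x + 1)^3.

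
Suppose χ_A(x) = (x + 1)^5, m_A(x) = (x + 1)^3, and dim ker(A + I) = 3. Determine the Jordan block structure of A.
λ = -1: algebraic multiplicity 5 (exponent in χ_A), largest block size 3 (exponent in m_A), 3 blocks (geometric multiplicity). These force block sizes [3, 1, 1].

Jordan blocks: (-1, 3), (-1, 1), (-1, 1)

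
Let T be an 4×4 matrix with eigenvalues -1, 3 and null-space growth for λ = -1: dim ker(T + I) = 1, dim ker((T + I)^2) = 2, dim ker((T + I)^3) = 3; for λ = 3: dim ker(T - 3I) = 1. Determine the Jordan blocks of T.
Jordan blocks: (-1, 3), (3, 1)

λ = -1: successive nullity increments [1, 1, 1] count blocks of size ≥ k; block sizes are [3].
λ = 3: successive nullity increments [1] count blocks of size ≥ k; block sizes are [1].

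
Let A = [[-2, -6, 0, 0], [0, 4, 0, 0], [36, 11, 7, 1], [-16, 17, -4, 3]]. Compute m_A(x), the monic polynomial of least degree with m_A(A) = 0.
m_A(x) = (x - 5)^2(x - 4)(x + 2)

The characteristic polynomial factors as (x - 5)^2(x - 4)(x + 2). The minimal polynomial is ∏(x - λ)^{k_λ} where k_λ is the size of the largest Jordan block at λ.

For λ = -2: rank(A + 2I) = 3, and the largest Jordan block has size 1 (the smallest k with rank((A + 2I)^k) = rank((A + 2I)^(k+1))).
For λ = 4: rank(A - 4I) = 3, and the largest Jordan block has size 1 (the smallest k with rank((A - 4I)^k) = rank((A - 4I)^(k+1))).
For λ = 5: rank(A - 5I) = 3, and the largest Jordan block has size 2 (the smallest k with rank((A - 5I)^k) = rank((A - 5I)^(k+1))).

So m_A(x) = (x - 5)^2(x - 4)(x + 2).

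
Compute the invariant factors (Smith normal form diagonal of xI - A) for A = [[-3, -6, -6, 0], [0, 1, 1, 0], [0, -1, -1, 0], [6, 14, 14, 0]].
The Jordan structure of A has elementary divisors (x + 3), x^2, x. Arranging the block sizes at each eigenvalue in decreasing order and taking row products gives the invariant factors.

Invariant factors (smallest first, each dividing the next): x, x^2(x + 3).

Check: the last factor x^2(x + 3) is the minimal polynomial, and the product x^3(x + 3) is the characteristic polynomial.

x, x^2(x + 3)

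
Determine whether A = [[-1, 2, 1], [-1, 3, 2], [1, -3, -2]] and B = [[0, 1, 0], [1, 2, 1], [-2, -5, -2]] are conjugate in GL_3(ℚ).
Yes.

Two matrices over a field are similar if and only if they have the same invariant factors.

Both A and B have characteristic polynomial x^3 and minimal polynomial x^3. Computing further, both have invariant factors x^3. Hence A and B are similar.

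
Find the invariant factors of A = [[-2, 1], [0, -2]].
(x + 2)^2

The Jordan structure of A has elementary divisors (x + 2)^2. Arranging the block sizes at each eigenvalue in decreasing order and taking row products gives the invariant factors.

Invariant factors (smallest first, each dividing the next): (x + 2)^2.

Check: the last factor (x + 2)^2 is the minimal polynomial, and the product (x + 2)^2 is the characteristic polynomial.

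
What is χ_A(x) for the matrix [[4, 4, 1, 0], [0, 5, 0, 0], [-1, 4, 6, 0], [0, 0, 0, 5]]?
χ_A(x) = (x - 5)^4

xI - A = [[x - 4, -4, -1, 0], [0, x - 5, 0, 0], [1, -4, x - 6, 0], [0, 0, 0, x - 5]].

Expanding det(xI - A) along the first row:
det(xI - A) = + (x - 4)·det([[x - 5, 0, 0], [-4, x - 6, 0], [0, 0, x - 5]]) - (-4)·det([[0, 0, 0], [1, x - 6, 0], [0, 0, x - 5]]) + (-1)·det([[0, x - 5, 0], [1, -4, 0], [0, 0, x - 5]]) - (0)·det([[0, x - 5, 0], [1, -4, x - 6], [0, 0, 0]]).

Evaluating gives χ_A(x) = x^4 - 20x^3 + 150x^2 - 500x + 625 = (x - 5)^4.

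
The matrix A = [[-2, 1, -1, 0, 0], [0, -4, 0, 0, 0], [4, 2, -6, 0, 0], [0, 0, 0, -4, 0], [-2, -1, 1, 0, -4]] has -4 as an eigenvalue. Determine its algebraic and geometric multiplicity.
The characteristic polynomial is (x + 4)^5, so the factor x + 4 appears with exponent 5: the algebraic multiplicity is 5.

rank(A + 4I) = 1, so the eigenspace has dimension 5 - 1 = 4: the geometric multiplicity is 4.

Since 4 < 5, A is not diagonalizable.

algebraic multiplicity 5, geometric multiplicity 4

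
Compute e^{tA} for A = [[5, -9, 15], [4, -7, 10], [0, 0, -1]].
A has Jordan form J = [[-1, 1, 0], [0, -1, 0], [0, 0, -1]] with A = PJP^{-1}, so e^{tA} = P e^{tJ} P^{-1}.

For a Jordan block J_k(λ), e^{tJ_k(λ)} = e^{λt} · (I + tN + t^2 N^2/2! + ... + t^{k-1} N^{k-1}/(k-1)!) where N is the nilpotent superdiagonal part.

Assembling the blocks and conjugating back gives the entries of e^{tA} as shown above.

e^{tA} = [[(6*t + 1)*e^{-t}, -9*t*e^{-t}, 15*t*e^{-t}], [4*t*e^{-t}, (1 - 6*t)*e^{-t}, 10*t*e^{-t}], [0, 0, e^{-t}]]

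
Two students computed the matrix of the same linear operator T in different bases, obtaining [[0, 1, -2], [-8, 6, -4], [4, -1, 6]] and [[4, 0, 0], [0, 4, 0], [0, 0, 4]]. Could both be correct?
No.

Both have characteristic polynomial (x - 4)^3, but the minimal polynomial of A is (x - 4)^2 while the minimal polynomial of B is x - 4. The minimal polynomial is a similarity invariant, so A and B are not similar.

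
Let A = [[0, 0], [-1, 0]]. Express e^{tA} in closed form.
A has Jordan form J = [[0, 1], [0, 0]] with A = PJP^{-1}, so e^{tA} = P e^{tJ} P^{-1}.

For a Jordan block J_k(λ), e^{tJ_k(λ)} = e^{λt} · (I + tN + t^2 N^2/2! + ... + t^{k-1} N^{k-1}/(k-1)!) where N is the nilpotent superdiagonal part.

Assembling the blocks and conjugating back gives the entries of e^{tA} as shown above.

e^{tA} = [[1, 0], [-t, 1]]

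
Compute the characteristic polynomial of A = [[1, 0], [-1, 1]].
χ_A(x) = (x - 1)^2

xI - A = [[x - 1, 0], [1, x - 1]].

Expanding det(xI - A) along the first row:
det(xI - A) = + (x - 1)·det([[x - 1]]) - (0)·det([[1]]).

Evaluating gives χ_A(x) = x^2 - 2x + 1 = (x - 1)^2.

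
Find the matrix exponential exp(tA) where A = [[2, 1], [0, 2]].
A has Jordan form J = [[2, 1], [0, 2]] with A = PJP^{-1}, so e^{tA} = P e^{tJ} P^{-1}.

For a Jordan block J_k(λ), e^{tJ_k(λ)} = e^{λt} · (I + tN + t^2 N^2/2! + ... + t^{k-1} N^{k-1}/(k-1)!) where N is the nilpotent superdiagonal part.

Assembling the blocks and conjugating back gives the entries of e^{tA} as shown above.

e^{tA} = [[e^{2*t}, t*e^{2*t}], [0, e^{2*t}]]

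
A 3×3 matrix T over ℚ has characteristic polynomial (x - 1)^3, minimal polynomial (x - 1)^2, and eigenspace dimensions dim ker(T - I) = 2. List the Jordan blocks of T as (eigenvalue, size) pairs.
Jordan blocks: (1, 2), (1, 1)

λ = 1: algebraic multiplicity 3 (exponent in χ_T), largest block size 2 (exponent in m_T), 2 blocks (geometric multiplicity). These force block sizes [2, 1].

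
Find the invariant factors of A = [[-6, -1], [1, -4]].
The Jordan structure of A has elementary divisors (x + 5)^2. Arranging the block sizes at each eigenvalue in decreasing order and taking row products gives the invariant factors.

Invariant factors (smallest first, each dividing the next): (x + 5)^2.

Check: the last factor (x + 5)^2 is the minimal polynomial, and the product (x + 5)^2 is the characteristic polynomial.

(x + 5)^2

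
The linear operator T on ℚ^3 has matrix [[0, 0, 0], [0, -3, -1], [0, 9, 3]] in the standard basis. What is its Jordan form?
The characteristic polynomial is det(xI - A) = x^3, so the eigenvalues are 0 (algebraic multiplicity 3).

For λ = 0: rank(A) = 1, rank(A^2) = 0. The eigenspace has dimension 3 - 1 = 2, so there are 2 Jordan blocks; the rank sequence gives block sizes [2, 1].

Assembling the blocks gives the Jordan form J above.

J = [[0, 1, 0], [0, 0, 0], [0, 0, 0]]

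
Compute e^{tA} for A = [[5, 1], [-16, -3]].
A has Jordan form J = [[1, 1], [0, 1]] with A = PJP^{-1}, so e^{tA} = P e^{tJ} P^{-1}.

For a Jordan block J_k(λ), e^{tJ_k(λ)} = e^{λt} · (I + tN + t^2 N^2/2! + ... + t^{k-1} N^{k-1}/(k-1)!) where N is the nilpotent superdiagonal part.

Assembling the blocks and conjugating back gives the entries of e^{tA} as shown above.

e^{tA} = [[(4*t + 1)*e^{t}, t*e^{t}], [-16*t*e^{t}, (1 - 4*t)*e^{t}]]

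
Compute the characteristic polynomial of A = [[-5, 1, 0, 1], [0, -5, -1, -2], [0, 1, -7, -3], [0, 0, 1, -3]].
χ_A(x) = (x + 5)^4

xI - A = [[x + 5, -1, 0, -1], [0, x + 5, 1, 2], [0, -1, x + 7, 3], [0, 0, -1, x + 3]].

Expanding det(xI - A) along the first row:
det(xI - A) = + (x + 5)·det([[x + 5, 1, 2], [-1, x + 7, 3], [0, -1, x + 3]]) - (-1)·det([[0, 1, 2], [0, x + 7, 3], [0, -1, x + 3]]) + (0)·det([[0, x + 5, 2], [0, -1, 3], [0, 0, x + 3]]) - (-1)·det([[0, x + 5, 1], [0, -1, x + 7], [0, 0, -1]]).

Evaluating gives χ_A(x) = x^4 + 20x^3 + 150x^2 + 500x + 625 = (x + 5)^4.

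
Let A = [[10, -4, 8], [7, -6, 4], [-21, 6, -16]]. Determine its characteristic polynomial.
xI - A = [[x - 10, 4, -8], [-7, x + 6, -4], [21, -6, x + 16]].

Expanding det(xI - A) along the first row:
det(xI - A) = + (x - 10)·det([[x + 6, -4], [-6, x + 16]]) - (4)·det([[-7, -4], [21, x + 16]]) + (-8)·det([[-7, x + 6], [21, -6]]).

Evaluating gives χ_A(x) = x^3 + 12x^2 + 48x + 64 = (x + 4)^3.

χ_A(x) = (x + 4)^3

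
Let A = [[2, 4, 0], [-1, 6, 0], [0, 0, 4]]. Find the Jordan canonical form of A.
J = [[4, 1, 0], [0, 4, 0], [0, 0, 4]]

The characteristic polynomial is det(xI - A) = (x - 4)^3, so the eigenvalues are 4 (algebraic multiplicity 3).

For λ = 4: rank(A - 4I) = 1, rank((A - 4I)^2) = 0. The eigenspace has dimension 3 - 1 = 2, so there are 2 Jordan blocks; the rank sequence gives block sizes [2, 1].

Assembling the blocks gives the Jordan form J above.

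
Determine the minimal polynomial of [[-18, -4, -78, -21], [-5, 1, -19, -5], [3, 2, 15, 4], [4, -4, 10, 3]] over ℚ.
m_A(x) = (x - 1)^3(x + 2)

The characteristic polynomial factors as (x - 1)^3(x + 2). The minimal polynomial is ∏(x - λ)^{k_λ} where k_λ is the size of the largest Jordan block at λ.

For λ = -2: rank(A + 2I) = 3, and the largest Jordan block has size 1 (the smallest k with rank((A + 2I)^k) = rank((A + 2I)^(k+1))).
For λ = 1: rank(A - I) = 3, and the largest Jordan block has size 3 (the smallest k with rank((A - I)^k) = rank((A - I)^(k+1))).

So m_A(x) = (x - 1)^3(x + 2).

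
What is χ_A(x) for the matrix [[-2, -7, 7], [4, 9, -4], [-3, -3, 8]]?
χ_A(x) = (x - 5)^3

xI - A = [[x + 2, 7, -7], [-4, x - 9, 4], [3, 3, x - 8]].

Expanding det(xI - A) along the first row:
det(xI - A) = + (x + 2)·det([[x - 9, 4], [3, x - 8]]) - (7)·det([[-4, 4], [3, x - 8]]) + (-7)·det([[-4, x - 9], [3, 3]]).

Evaluating gives χ_A(x) = x^3 - 15x^2 + 75x - 125 = (x - 5)^3.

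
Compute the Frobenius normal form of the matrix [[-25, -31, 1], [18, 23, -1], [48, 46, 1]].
The invariant factors of A (the non-unit diagonal entries of the Smith normal form of xI - A over ℚ[x]) are (x - 5)(x + 3)^2, each dividing the next. The characteristic polynomial is their product, (x - 5)(x + 3)^2.

The rational canonical form is the block-diagonal matrix of companion matrices C(f_i):
R = [[0, 0, 45], [1, 0, 21], [0, 1, -1]].

R = [[0, 0, 45], [1, 0, 21], [0, 1, -1]]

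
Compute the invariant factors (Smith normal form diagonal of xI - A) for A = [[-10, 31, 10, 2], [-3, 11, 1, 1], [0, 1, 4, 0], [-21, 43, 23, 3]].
The Jordan structure of A has elementary divisors (x + 4), (x - 4)^3. Arranging the block sizes at each eigenvalue in decreasing order and taking row products gives the invariant factors.

Invariant factors (smallest first, each dividing the next): (x - 4)^3(x + 4).

Check: the last factor (x - 4)^3(x + 4) is the minimal polynomial, and the product (x - 4)^3(x + 4) is the characteristic polynomial.

(x - 4)^3(x + 4)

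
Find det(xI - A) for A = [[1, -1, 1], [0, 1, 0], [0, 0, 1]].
xI - A = [[x - 1, 1, -1], [0, x - 1, 0], [0, 0, x - 1]].

Expanding det(xI - A) along the first row:
det(xI - A) = + (x - 1)·det([[x - 1, 0], [0, x - 1]]) - (1)·det([[0, 0], [0, x - 1]]) + (-1)·det([[0, x - 1], [0, 0]]).

Evaluating gives χ_A(x) = x^3 - 3x^2 + 3x - 1 = (x - 1)^3.

χ_A(x) = (x - 1)^3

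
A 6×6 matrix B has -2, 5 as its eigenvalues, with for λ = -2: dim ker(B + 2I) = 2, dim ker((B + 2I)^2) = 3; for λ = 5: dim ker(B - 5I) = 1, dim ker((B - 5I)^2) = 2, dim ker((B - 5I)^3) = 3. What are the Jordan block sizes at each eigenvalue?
λ = -2: successive nullity increments [2, 1] count blocks of size ≥ k; block sizes are [2, 1].
λ = 5: successive nullity increments [1, 1, 1] count blocks of size ≥ k; block sizes are [3].

Jordan blocks: (-2, 2), (-2, 1), (5, 3)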